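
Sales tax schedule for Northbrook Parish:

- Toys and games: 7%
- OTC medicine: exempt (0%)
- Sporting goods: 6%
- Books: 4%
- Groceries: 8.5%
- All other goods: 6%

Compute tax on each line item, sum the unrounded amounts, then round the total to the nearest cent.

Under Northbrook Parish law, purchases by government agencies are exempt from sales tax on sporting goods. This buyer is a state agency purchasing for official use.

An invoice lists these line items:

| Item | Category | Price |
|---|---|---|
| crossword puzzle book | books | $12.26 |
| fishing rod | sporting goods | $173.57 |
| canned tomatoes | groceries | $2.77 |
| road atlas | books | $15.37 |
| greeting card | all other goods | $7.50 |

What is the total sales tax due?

Crossword puzzle book $12.26: books → 4% → $0.4904
Fishing rod $173.57: sporting goods, buyer-exempt → 0% → $0.00
Canned tomatoes $2.77: groceries → 8.5% → $0.23545
Road atlas $15.37: books → 4% → $0.6148
Greeting card $7.50: all other goods → 6% → $0.45
Unrounded tax sum = $1.79065 → $1.79

$1.79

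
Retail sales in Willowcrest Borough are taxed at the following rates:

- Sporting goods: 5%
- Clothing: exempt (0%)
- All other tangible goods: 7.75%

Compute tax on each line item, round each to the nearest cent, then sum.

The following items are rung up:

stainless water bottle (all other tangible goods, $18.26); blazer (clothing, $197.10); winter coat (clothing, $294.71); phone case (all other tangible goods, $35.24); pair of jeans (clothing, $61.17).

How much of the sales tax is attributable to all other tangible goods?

$4.15

Stainless water bottle $18.26: all other tangible goods → 7.75% → $1.42
Phone case $35.24: all other tangible goods → 7.75% → $2.73
Tax on all other tangible goods = $1.42 + $2.73 = $4.15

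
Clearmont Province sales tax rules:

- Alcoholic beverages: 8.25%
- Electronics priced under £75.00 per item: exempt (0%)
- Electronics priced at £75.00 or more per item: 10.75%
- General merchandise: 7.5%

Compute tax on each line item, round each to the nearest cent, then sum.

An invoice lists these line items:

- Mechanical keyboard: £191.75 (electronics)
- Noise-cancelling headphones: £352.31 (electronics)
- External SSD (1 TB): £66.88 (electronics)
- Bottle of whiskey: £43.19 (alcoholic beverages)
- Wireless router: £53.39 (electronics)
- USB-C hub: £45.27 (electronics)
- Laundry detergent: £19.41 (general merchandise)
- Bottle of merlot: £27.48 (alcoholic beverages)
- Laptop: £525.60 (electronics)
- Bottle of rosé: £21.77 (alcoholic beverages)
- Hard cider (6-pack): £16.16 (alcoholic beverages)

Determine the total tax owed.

£125.40

Mechanical keyboard £191.75: electronics, £75.00 or more → 10.75% → £20.61
Noise-cancelling headphones £352.31: electronics, £75.00 or more → 10.75% → £37.87
External SSD (1 TB) £66.88: electronics, under £75.00 → 0% → £0.00
Bottle of whiskey £43.19: alcoholic beverages → 8.25% → £3.56
Wireless router £53.39: electronics, under £75.00 → 0% → £0.00
USB-C hub £45.27: electronics, under £75.00 → 0% → £0.00
Laundry detergent £19.41: general merchandise → 7.5% → £1.46
Bottle of merlot £27.48: alcoholic beverages → 8.25% → £2.27
Laptop £525.60: electronics, £75.00 or more → 10.75% → £56.50
Bottle of rosé £21.77: alcoholic beverages → 8.25% → £1.80
Hard cider (6-pack) £16.16: alcoholic beverages → 8.25% → £1.33
Total tax = £20.61 + £37.87 + £3.56 + £1.46 + £2.27 + £56.50 + £1.80 + £1.33 = £125.40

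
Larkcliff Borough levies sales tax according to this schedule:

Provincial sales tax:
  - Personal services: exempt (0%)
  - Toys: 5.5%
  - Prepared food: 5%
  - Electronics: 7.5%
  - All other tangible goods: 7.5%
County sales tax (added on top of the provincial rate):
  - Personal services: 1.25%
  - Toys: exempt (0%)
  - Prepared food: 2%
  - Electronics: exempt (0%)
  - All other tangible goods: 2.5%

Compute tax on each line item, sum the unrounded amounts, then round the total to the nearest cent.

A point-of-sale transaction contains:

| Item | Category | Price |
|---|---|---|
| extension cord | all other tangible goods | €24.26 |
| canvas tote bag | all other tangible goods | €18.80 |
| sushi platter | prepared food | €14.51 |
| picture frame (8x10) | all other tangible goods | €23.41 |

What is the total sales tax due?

Extension cord €24.26: all other tangible goods → 7.5% + 2.5% county = 10% → €2.426
Canvas tote bag €18.80: all other tangible goods → 7.5% + 2.5% county = 10% → €1.88
Sushi platter €14.51: prepared food → 5% + 2% county = 7% → €1.0157
Picture frame (8x10) €23.41: all other tangible goods → 7.5% + 2.5% county = 10% → €2.341
Unrounded tax sum = €7.6627 → €7.66

€7.66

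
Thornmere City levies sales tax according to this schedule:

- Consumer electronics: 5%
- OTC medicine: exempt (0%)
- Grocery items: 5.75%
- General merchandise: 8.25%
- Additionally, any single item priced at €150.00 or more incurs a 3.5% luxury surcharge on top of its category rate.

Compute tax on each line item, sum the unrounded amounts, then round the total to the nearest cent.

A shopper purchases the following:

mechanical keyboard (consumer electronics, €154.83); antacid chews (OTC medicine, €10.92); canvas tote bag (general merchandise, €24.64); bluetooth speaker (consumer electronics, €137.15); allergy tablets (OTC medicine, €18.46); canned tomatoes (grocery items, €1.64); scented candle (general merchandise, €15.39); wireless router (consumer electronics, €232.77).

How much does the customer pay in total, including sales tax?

€639.00

Mechanical keyboard €154.83: consumer electronics → 5% + 3.5% surcharge = 8.5% → €13.16055
Antacid chews €10.92: OTC medicine → 0% → €0.00
Canvas tote bag €24.64: general merchandise → 8.25% → €2.0328
Bluetooth speaker €137.15: consumer electronics → 5% → €6.8575
Allergy tablets €18.46: OTC medicine → 0% → €0.00
Canned tomatoes €1.64: grocery items → 5.75% → €0.0943
Scented candle €15.39: general merchandise → 8.25% → €1.269675
Wireless router €232.77: consumer electronics → 5% + 3.5% surcharge = 8.5% → €19.78545
Subtotal = €595.80; unrounded tax = €43.200275 → €43.20; total due = €639.00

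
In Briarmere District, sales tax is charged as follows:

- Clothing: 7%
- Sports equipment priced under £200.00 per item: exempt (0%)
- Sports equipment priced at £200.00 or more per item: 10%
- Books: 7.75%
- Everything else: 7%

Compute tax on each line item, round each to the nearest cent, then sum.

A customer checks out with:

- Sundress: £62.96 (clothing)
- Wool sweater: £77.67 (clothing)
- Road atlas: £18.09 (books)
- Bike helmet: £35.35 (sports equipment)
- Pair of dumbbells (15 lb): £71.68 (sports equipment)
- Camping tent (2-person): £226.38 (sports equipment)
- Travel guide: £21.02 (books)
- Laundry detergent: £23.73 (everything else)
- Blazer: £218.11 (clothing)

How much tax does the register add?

Sundress £62.96: clothing → 7% → £4.41
Wool sweater £77.67: clothing → 7% → £5.44
Road atlas £18.09: books → 7.75% → £1.40
Bike helmet £35.35: sports equipment, under £200.00 → 0% → £0.00
Pair of dumbbells (15 lb) £71.68: sports equipment, under £200.00 → 0% → £0.00
Camping tent (2-person) £226.38: sports equipment, £200.00 or more → 10% → £22.64
Travel guide £21.02: books → 7.75% → £1.63
Laundry detergent £23.73: everything else → 7% → £1.66
Blazer £218.11: clothing → 7% → £15.27
Total tax = £4.41 + £5.44 + £1.40 + £22.64 + £1.63 + £1.66 + £15.27 = £52.45

£52.45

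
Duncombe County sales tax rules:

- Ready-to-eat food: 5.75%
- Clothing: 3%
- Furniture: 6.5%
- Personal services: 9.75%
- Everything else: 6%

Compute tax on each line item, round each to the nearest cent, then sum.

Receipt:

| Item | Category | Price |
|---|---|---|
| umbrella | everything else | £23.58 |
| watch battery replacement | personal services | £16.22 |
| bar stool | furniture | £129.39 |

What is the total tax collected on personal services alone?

£1.58

Watch battery replacement £16.22: personal services → 9.75% → £1.58
Tax on personal services = £1.58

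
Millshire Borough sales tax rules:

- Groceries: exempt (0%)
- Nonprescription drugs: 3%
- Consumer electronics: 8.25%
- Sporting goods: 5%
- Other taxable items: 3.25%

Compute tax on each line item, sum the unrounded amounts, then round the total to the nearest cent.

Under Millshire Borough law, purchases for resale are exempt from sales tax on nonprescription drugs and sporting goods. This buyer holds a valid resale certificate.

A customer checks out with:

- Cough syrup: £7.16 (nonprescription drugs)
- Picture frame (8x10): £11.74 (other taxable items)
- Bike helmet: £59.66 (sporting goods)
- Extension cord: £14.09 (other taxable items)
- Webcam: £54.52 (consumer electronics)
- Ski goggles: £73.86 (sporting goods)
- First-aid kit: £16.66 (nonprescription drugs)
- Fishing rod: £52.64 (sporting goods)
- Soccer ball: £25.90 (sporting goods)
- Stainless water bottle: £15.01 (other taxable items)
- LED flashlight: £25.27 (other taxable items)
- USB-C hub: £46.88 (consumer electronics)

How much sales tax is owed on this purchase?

£10.51

Cough syrup £7.16: nonprescription drugs, buyer-exempt → 0% → £0.00
Picture frame (8x10) £11.74: other taxable items → 3.25% → £0.38155
Bike helmet £59.66: sporting goods, buyer-exempt → 0% → £0.00
Extension cord £14.09: other taxable items → 3.25% → £0.457925
Webcam £54.52: consumer electronics → 8.25% → £4.4979
Ski goggles £73.86: sporting goods, buyer-exempt → 0% → £0.00
First-aid kit £16.66: nonprescription drugs, buyer-exempt → 0% → £0.00
Fishing rod £52.64: sporting goods, buyer-exempt → 0% → £0.00
Soccer ball £25.90: sporting goods, buyer-exempt → 0% → £0.00
Stainless water bottle £15.01: other taxable items → 3.25% → £0.487825
LED flashlight £25.27: other taxable items → 3.25% → £0.821275
USB-C hub £46.88: consumer electronics → 8.25% → £3.8676
Unrounded tax sum = £10.514075 → £10.51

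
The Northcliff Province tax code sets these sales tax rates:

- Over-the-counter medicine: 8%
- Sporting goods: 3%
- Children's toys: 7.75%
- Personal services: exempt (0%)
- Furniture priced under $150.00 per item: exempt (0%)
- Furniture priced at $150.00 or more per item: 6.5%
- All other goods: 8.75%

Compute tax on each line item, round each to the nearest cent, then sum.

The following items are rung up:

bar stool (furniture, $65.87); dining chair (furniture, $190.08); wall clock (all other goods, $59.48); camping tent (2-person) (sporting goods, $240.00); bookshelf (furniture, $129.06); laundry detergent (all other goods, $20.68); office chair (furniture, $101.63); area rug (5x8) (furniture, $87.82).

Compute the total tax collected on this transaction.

$26.57

Bar stool $65.87: furniture, under $150.00 → 0% → $0.00
Dining chair $190.08: furniture, $150.00 or more → 6.5% → $12.36
Wall clock $59.48: all other goods → 8.75% → $5.20
Camping tent (2-person) $240.00: sporting goods → 3% → $7.20
Bookshelf $129.06: furniture, under $150.00 → 0% → $0.00
Laundry detergent $20.68: all other goods → 8.75% → $1.81
Office chair $101.63: furniture, under $150.00 → 0% → $0.00
Area rug (5x8) $87.82: furniture, under $150.00 → 0% → $0.00
Total tax = $12.36 + $5.20 + $7.20 + $1.81 = $26.57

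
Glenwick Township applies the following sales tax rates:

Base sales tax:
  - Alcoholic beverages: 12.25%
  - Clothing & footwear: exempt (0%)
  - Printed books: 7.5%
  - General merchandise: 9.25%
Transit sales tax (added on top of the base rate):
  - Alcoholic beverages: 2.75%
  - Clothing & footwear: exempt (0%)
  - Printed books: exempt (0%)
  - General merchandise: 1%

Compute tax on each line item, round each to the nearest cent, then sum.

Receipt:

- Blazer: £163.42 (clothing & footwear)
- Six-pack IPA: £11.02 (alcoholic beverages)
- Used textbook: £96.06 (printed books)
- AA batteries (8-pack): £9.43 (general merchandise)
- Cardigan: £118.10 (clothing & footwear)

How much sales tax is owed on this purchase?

Blazer £163.42: clothing & footwear → 0% + 0% transit = 0% → £0.00
Six-pack IPA £11.02: alcoholic beverages → 12.25% + 2.75% transit = 15% → £1.65
Used textbook £96.06: printed books → 7.5% + 0% transit = 7.5% → £7.20
AA batteries (8-pack) £9.43: general merchandise → 9.25% + 1% transit = 10.25% → £0.97
Cardigan £118.10: clothing & footwear → 0% + 0% transit = 0% → £0.00
Total tax = £1.65 + £7.20 + £0.97 = £9.82

£9.82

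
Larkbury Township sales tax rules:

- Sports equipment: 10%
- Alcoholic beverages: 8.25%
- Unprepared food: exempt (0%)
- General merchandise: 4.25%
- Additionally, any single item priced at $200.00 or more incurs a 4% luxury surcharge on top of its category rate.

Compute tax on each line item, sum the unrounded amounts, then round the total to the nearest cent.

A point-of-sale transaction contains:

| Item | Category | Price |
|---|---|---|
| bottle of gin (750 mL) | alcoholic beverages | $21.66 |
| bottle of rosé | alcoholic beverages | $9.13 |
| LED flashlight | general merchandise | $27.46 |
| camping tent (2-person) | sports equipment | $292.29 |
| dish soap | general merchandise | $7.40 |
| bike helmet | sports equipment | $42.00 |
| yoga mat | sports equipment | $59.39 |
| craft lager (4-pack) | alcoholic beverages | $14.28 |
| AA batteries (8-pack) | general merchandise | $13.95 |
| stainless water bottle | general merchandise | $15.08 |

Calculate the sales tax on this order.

Bottle of gin (750 mL) $21.66: alcoholic beverages → 8.25% → $1.78695
Bottle of rosé $9.13: alcoholic beverages → 8.25% → $0.753225
LED flashlight $27.46: general merchandise → 4.25% → $1.16705
Camping tent (2-person) $292.29: sports equipment → 10% + 4% surcharge = 14% → $40.9206
Dish soap $7.40: general merchandise → 4.25% → $0.3145
Bike helmet $42.00: sports equipment → 10% → $4.20
Yoga mat $59.39: sports equipment → 10% → $5.939
Craft lager (4-pack) $14.28: alcoholic beverages → 8.25% → $1.1781
AA batteries (8-pack) $13.95: general merchandise → 4.25% → $0.592875
Stainless water bottle $15.08: general merchandise → 4.25% → $0.6409
Unrounded tax sum = $57.4932 → $57.49

$57.49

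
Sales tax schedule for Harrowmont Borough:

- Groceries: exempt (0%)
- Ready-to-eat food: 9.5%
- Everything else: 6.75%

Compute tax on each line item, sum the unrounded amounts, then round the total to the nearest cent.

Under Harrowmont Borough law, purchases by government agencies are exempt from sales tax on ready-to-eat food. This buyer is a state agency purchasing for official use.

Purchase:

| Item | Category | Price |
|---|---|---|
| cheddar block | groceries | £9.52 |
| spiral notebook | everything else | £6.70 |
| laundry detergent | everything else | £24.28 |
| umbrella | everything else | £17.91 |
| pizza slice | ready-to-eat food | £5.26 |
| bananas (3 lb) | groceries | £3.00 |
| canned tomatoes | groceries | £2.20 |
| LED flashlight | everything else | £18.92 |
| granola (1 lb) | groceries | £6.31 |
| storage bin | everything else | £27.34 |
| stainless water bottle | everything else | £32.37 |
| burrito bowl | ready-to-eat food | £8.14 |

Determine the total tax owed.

Cheddar block £9.52: groceries → 0% → £0.00
Spiral notebook £6.70: everything else → 6.75% → £0.45225
Laundry detergent £24.28: everything else → 6.75% → £1.6389
Umbrella £17.91: everything else → 6.75% → £1.208925
Pizza slice £5.26: ready-to-eat food, buyer-exempt → 0% → £0.00
Bananas (3 lb) £3.00: groceries → 0% → £0.00
Canned tomatoes £2.20: groceries → 0% → £0.00
LED flashlight £18.92: everything else → 6.75% → £1.2771
Granola (1 lb) £6.31: groceries → 0% → £0.00
Storage bin £27.34: everything else → 6.75% → £1.84545
Stainless water bottle £32.37: everything else → 6.75% → £2.184975
Burrito bowl £8.14: ready-to-eat food, buyer-exempt → 0% → £0.00
Unrounded tax sum = £8.6076 → £8.61

£8.61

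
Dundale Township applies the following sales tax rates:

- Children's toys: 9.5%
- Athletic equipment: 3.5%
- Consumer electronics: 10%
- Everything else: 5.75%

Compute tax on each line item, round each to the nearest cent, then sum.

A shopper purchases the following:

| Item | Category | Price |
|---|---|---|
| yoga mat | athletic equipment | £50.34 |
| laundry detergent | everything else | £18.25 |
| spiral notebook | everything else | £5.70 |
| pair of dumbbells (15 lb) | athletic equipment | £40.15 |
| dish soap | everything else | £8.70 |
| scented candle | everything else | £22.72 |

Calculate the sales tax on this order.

Yoga mat £50.34: athletic equipment → 3.5% → £1.76
Laundry detergent £18.25: everything else → 5.75% → £1.05
Spiral notebook £5.70: everything else → 5.75% → £0.33
Pair of dumbbells (15 lb) £40.15: athletic equipment → 3.5% → £1.41
Dish soap £8.70: everything else → 5.75% → £0.50
Scented candle £22.72: everything else → 5.75% → £1.31
Total tax = £1.76 + £1.05 + £0.33 + £1.41 + £0.50 + £1.31 = £6.36

£6.36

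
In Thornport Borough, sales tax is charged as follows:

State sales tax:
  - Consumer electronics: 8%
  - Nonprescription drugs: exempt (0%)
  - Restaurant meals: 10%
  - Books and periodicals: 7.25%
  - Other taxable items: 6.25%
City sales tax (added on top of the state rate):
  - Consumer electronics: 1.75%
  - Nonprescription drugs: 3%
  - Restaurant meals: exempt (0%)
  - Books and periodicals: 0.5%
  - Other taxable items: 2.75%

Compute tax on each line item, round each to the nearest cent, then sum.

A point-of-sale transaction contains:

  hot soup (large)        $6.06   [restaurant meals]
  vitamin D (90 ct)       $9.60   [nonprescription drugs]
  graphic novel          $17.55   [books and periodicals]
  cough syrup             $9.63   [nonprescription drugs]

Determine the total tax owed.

Hot soup (large) $6.06: restaurant meals → 10% + 0% city = 10% → $0.61
Vitamin D (90 ct) $9.60: nonprescription drugs → 0% + 3% city = 3% → $0.29
Graphic novel $17.55: books and periodicals → 7.25% + 0.5% city = 7.75% → $1.36
Cough syrup $9.63: nonprescription drugs → 0% + 3% city = 3% → $0.29
Total tax = $0.61 + $0.29 + $1.36 + $0.29 = $2.55

$2.55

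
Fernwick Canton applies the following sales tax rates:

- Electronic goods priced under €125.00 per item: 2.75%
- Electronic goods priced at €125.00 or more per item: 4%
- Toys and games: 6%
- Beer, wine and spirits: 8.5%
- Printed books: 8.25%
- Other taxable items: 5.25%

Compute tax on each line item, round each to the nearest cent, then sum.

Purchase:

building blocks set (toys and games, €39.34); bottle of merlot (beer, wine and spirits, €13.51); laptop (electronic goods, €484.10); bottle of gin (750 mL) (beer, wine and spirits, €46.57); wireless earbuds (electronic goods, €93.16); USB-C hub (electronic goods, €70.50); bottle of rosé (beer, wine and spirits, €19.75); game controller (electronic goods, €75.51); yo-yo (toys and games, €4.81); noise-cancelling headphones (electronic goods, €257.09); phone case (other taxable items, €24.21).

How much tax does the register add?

€46.93

Building blocks set €39.34: toys and games → 6% → €2.36
Bottle of merlot €13.51: beer, wine and spirits → 8.5% → €1.15
Laptop €484.10: electronic goods, €125.00 or more → 4% → €19.36
Bottle of gin (750 mL) €46.57: beer, wine and spirits → 8.5% → €3.96
Wireless earbuds €93.16: electronic goods, under €125.00 → 2.75% → €2.56
USB-C hub €70.50: electronic goods, under €125.00 → 2.75% → €1.94
Bottle of rosé €19.75: beer, wine and spirits → 8.5% → €1.68
Game controller €75.51: electronic goods, under €125.00 → 2.75% → €2.08
Yo-yo €4.81: toys and games → 6% → €0.29
Noise-cancelling headphones €257.09: electronic goods, €125.00 or more → 4% → €10.28
Phone case €24.21: other taxable items → 5.25% → €1.27
Total tax = €2.36 + €1.15 + €19.36 + €3.96 + €2.56 + €1.94 + €1.68 + €2.08 + €0.29 + €10.28 + €1.27 = €46.93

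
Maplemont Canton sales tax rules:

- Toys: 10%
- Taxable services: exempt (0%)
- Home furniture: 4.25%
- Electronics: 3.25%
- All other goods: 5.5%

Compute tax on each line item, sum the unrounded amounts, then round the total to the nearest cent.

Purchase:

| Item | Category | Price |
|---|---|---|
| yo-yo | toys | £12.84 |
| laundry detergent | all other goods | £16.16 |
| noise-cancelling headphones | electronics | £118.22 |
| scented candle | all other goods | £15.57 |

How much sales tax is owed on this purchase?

Yo-yo £12.84: toys → 10% → £1.284
Laundry detergent £16.16: all other goods → 5.5% → £0.8888
Noise-cancelling headphones £118.22: electronics → 3.25% → £3.84215
Scented candle £15.57: all other goods → 5.5% → £0.85635
Unrounded tax sum = £6.8713 → £6.87

£6.87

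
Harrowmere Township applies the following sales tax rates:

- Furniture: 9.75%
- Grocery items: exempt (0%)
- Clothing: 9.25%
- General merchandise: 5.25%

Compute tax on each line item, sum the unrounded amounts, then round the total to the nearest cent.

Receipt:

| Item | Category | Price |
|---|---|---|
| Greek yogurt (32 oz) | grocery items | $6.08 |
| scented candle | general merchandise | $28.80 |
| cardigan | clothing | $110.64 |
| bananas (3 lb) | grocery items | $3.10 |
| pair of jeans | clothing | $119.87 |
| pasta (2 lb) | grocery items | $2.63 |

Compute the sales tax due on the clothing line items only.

Cardigan $110.64: clothing → 9.25% → $10.2342
Pair of jeans $119.87: clothing → 9.25% → $11.087975
Tax on clothing: unrounded sum = $21.322175 → $21.32

$21.32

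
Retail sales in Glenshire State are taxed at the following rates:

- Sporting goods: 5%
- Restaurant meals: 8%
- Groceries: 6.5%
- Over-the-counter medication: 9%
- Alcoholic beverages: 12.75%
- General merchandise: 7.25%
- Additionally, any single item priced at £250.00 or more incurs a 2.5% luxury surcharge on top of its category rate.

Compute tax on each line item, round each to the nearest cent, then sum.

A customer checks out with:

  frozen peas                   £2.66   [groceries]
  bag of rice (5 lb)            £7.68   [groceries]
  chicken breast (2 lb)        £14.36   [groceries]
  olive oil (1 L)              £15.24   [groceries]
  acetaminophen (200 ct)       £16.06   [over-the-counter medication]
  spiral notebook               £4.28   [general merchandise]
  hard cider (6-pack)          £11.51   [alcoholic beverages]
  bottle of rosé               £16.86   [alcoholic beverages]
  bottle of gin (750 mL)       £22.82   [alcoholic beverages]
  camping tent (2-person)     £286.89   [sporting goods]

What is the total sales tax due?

Frozen peas £2.66: groceries → 6.5% → £0.17
Bag of rice (5 lb) £7.68: groceries → 6.5% → £0.50
Chicken breast (2 lb) £14.36: groceries → 6.5% → £0.93
Olive oil (1 L) £15.24: groceries → 6.5% → £0.99
Acetaminophen (200 ct) £16.06: over-the-counter medication → 9% → £1.45
Spiral notebook £4.28: general merchandise → 7.25% → £0.31
Hard cider (6-pack) £11.51: alcoholic beverages → 12.75% → £1.47
Bottle of rosé £16.86: alcoholic beverages → 12.75% → £2.15
Bottle of gin (750 mL) £22.82: alcoholic beverages → 12.75% → £2.91
Camping tent (2-person) £286.89: sporting goods → 5% + 2.5% surcharge = 7.5% → £21.52
Total tax = £0.17 + £0.50 + £0.93 + £0.99 + £1.45 + £0.31 + £1.47 + £2.15 + £2.91 + £21.52 = £32.40

£32.40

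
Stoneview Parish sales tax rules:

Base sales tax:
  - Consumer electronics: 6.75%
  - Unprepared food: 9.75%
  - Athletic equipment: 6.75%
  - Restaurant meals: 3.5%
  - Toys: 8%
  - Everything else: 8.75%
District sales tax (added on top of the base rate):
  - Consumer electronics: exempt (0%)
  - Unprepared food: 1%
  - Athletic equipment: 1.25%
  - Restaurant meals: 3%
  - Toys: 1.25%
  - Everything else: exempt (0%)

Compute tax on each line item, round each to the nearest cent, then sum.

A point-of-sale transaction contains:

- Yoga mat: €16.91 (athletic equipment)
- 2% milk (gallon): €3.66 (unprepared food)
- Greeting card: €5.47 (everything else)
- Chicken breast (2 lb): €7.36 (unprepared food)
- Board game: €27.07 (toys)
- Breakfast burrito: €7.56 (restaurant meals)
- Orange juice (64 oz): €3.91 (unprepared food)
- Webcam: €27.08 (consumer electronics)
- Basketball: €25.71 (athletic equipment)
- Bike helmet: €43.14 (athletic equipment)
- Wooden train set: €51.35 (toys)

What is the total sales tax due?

€18.51

Yoga mat €16.91: athletic equipment → 6.75% + 1.25% district = 8% → €1.35
2% milk (gallon) €3.66: unprepared food → 9.75% + 1% district = 10.75% → €0.39
Greeting card €5.47: everything else → 8.75% + 0% district = 8.75% → €0.48
Chicken breast (2 lb) €7.36: unprepared food → 9.75% + 1% district = 10.75% → €0.79
Board game €27.07: toys → 8% + 1.25% district = 9.25% → €2.50
Breakfast burrito €7.56: restaurant meals → 3.5% + 3% district = 6.5% → €0.49
Orange juice (64 oz) €3.91: unprepared food → 9.75% + 1% district = 10.75% → €0.42
Webcam €27.08: consumer electronics → 6.75% + 0% district = 6.75% → €1.83
Basketball €25.71: athletic equipment → 6.75% + 1.25% district = 8% → €2.06
Bike helmet €43.14: athletic equipment → 6.75% + 1.25% district = 8% → €3.45
Wooden train set €51.35: toys → 8% + 1.25% district = 9.25% → €4.75
Total tax = €1.35 + €0.39 + €0.48 + €0.79 + €2.50 + €0.49 + €0.42 + €1.83 + €2.06 + €3.45 + €4.75 = €18.51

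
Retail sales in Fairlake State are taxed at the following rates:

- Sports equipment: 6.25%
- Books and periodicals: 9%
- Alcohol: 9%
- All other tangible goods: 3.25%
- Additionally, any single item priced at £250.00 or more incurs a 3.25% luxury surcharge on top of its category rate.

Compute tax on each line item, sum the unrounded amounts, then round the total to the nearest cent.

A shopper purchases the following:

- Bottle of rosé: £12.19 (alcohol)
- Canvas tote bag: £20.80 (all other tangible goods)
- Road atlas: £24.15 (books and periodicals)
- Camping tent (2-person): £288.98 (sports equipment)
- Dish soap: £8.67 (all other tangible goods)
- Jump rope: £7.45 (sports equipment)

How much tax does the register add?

£32.15

Bottle of rosé £12.19: alcohol → 9% → £1.0971
Canvas tote bag £20.80: all other tangible goods → 3.25% → £0.676
Road atlas £24.15: books and periodicals → 9% → £2.1735
Camping tent (2-person) £288.98: sports equipment → 6.25% + 3.25% surcharge = 9.5% → £27.4531
Dish soap £8.67: all other tangible goods → 3.25% → £0.281775
Jump rope £7.45: sports equipment → 6.25% → £0.465625
Unrounded tax sum = £32.1471 → £32.15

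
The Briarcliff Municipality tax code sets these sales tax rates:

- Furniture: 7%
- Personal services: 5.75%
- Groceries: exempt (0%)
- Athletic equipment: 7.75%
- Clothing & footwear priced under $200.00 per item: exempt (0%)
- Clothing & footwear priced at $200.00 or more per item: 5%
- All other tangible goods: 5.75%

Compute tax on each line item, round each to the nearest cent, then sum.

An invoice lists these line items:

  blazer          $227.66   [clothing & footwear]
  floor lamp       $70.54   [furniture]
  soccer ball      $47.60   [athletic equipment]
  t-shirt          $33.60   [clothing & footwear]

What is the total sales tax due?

$20.01

Blazer $227.66: clothing & footwear, $200.00 or more → 5% → $11.38
Floor lamp $70.54: furniture → 7% → $4.94
Soccer ball $47.60: athletic equipment → 7.75% → $3.69
T-shirt $33.60: clothing & footwear, under $200.00 → 0% → $0.00
Total tax = $11.38 + $4.94 + $3.69 = $20.01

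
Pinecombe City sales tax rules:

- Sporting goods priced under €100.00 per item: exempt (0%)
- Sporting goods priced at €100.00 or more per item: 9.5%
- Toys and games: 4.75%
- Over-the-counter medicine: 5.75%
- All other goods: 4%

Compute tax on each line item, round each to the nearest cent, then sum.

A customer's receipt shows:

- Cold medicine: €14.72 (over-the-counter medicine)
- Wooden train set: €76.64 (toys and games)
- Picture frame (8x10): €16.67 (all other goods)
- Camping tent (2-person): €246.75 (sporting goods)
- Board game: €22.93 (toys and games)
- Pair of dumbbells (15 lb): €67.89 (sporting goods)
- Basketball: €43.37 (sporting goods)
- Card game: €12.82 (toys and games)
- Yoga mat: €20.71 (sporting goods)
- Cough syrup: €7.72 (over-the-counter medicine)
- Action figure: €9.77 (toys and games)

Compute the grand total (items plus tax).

Cold medicine €14.72: over-the-counter medicine → 5.75% → €0.85
Wooden train set €76.64: toys and games → 4.75% → €3.64
Picture frame (8x10) €16.67: all other goods → 4% → €0.67
Camping tent (2-person) €246.75: sporting goods, €100.00 or more → 9.5% → €23.44
Board game €22.93: toys and games → 4.75% → €1.09
Pair of dumbbells (15 lb) €67.89: sporting goods, under €100.00 → 0% → €0.00
Basketball €43.37: sporting goods, under €100.00 → 0% → €0.00
Card game €12.82: toys and games → 4.75% → €0.61
Yoga mat €20.71: sporting goods, under €100.00 → 0% → €0.00
Cough syrup €7.72: over-the-counter medicine → 5.75% → €0.44
Action figure €9.77: toys and games → 4.75% → €0.46
Subtotal = €539.99; tax = €31.20; total due = €571.19

€571.19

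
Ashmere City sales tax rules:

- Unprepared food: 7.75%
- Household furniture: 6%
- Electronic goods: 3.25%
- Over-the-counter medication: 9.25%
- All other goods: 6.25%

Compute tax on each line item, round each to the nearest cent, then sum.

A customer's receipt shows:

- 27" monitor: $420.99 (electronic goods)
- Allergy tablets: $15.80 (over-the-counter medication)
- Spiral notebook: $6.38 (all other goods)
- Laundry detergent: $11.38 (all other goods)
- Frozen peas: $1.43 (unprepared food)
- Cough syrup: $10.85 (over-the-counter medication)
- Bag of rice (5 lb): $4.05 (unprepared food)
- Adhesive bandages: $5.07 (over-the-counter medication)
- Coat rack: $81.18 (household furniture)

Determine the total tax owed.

$23.01

27" monitor $420.99: electronic goods → 3.25% → $13.68
Allergy tablets $15.80: over-the-counter medication → 9.25% → $1.46
Spiral notebook $6.38: all other goods → 6.25% → $0.40
Laundry detergent $11.38: all other goods → 6.25% → $0.71
Frozen peas $1.43: unprepared food → 7.75% → $0.11
Cough syrup $10.85: over-the-counter medication → 9.25% → $1.00
Bag of rice (5 lb) $4.05: unprepared food → 7.75% → $0.31
Adhesive bandages $5.07: over-the-counter medication → 9.25% → $0.47
Coat rack $81.18: household furniture → 6% → $4.87
Total tax = $13.68 + $1.46 + $0.40 + $0.71 + $0.11 + $1.00 + $0.31 + $0.47 + $4.87 = $23.01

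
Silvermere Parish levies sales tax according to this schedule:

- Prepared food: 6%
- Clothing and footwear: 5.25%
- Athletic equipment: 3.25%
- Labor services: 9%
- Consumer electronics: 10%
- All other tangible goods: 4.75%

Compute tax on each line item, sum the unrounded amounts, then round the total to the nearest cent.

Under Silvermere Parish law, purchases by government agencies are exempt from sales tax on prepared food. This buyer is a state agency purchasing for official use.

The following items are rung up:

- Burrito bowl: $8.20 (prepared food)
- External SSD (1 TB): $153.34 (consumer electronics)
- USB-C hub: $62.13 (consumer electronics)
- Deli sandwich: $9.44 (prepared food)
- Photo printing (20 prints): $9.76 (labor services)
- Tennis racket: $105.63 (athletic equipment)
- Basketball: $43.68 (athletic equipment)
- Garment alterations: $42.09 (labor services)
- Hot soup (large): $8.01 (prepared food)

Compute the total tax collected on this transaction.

Burrito bowl $8.20: prepared food, buyer-exempt → 0% → $0.00
External SSD (1 TB) $153.34: consumer electronics → 10% → $15.334
USB-C hub $62.13: consumer electronics → 10% → $6.213
Deli sandwich $9.44: prepared food, buyer-exempt → 0% → $0.00
Photo printing (20 prints) $9.76: labor services → 9% → $0.8784
Tennis racket $105.63: athletic equipment → 3.25% → $3.432975
Basketball $43.68: athletic equipment → 3.25% → $1.4196
Garment alterations $42.09: labor services → 9% → $3.7881
Hot soup (large) $8.01: prepared food, buyer-exempt → 0% → $0.00
Unrounded tax sum = $31.066075 → $31.07

$31.07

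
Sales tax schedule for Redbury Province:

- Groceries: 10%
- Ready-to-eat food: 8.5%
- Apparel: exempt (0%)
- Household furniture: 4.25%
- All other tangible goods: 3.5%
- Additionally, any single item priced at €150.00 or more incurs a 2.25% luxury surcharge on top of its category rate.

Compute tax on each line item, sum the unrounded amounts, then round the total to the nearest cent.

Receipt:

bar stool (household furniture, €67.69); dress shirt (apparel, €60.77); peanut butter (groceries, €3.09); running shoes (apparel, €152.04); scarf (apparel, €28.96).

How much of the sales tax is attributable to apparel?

€3.42

Dress shirt €60.77: apparel → 0% → €0.00
Running shoes €152.04: apparel → 0% + 2.25% surcharge = 2.25% → €3.4209
Scarf €28.96: apparel → 0% → €0.00
Tax on apparel: unrounded sum = €3.4209 → €3.42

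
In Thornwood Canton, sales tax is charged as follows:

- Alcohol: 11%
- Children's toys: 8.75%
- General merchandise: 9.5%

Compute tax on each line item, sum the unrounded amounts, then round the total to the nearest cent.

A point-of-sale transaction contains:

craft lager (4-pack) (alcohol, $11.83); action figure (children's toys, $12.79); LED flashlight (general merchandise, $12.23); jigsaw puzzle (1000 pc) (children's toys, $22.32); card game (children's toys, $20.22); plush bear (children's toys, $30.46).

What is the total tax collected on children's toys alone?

Action figure $12.79: children's toys → 8.75% → $1.119125
Jigsaw puzzle (1000 pc) $22.32: children's toys → 8.75% → $1.953
Card game $20.22: children's toys → 8.75% → $1.76925
Plush bear $30.46: children's toys → 8.75% → $2.66525
Tax on children's toys: unrounded sum = $7.506625 → $7.51

$7.51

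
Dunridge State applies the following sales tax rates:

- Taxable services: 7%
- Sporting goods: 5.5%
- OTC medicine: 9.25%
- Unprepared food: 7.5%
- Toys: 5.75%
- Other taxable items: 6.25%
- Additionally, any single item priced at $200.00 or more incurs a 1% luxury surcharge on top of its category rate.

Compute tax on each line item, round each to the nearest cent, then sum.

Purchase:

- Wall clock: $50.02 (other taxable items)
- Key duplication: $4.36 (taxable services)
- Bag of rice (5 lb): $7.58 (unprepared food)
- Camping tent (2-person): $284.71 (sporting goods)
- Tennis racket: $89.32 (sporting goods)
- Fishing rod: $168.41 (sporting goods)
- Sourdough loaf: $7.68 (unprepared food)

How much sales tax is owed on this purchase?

$37.27

Wall clock $50.02: other taxable items → 6.25% → $3.13
Key duplication $4.36: taxable services → 7% → $0.31
Bag of rice (5 lb) $7.58: unprepared food → 7.5% → $0.57
Camping tent (2-person) $284.71: sporting goods → 5.5% + 1% surcharge = 6.5% → $18.51
Tennis racket $89.32: sporting goods → 5.5% → $4.91
Fishing rod $168.41: sporting goods → 5.5% → $9.26
Sourdough loaf $7.68: unprepared food → 7.5% → $0.58
Total tax = $3.13 + $0.31 + $0.57 + $18.51 + $4.91 + $9.26 + $0.58 = $37.27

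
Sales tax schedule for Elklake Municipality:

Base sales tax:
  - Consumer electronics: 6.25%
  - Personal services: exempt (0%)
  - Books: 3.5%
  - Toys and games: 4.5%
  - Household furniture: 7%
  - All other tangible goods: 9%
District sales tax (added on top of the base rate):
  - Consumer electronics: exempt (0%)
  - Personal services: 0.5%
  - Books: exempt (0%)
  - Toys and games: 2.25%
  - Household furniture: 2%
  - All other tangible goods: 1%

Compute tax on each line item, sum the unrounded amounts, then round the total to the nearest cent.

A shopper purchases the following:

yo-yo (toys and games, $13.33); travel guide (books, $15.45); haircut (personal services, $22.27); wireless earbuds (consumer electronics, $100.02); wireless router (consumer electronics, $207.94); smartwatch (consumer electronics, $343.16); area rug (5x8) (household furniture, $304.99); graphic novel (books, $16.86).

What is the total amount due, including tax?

Yo-yo $13.33: toys and games → 4.5% + 2.25% district = 6.75% → $0.899775
Travel guide $15.45: books → 3.5% + 0% district = 3.5% → $0.54075
Haircut $22.27: personal services → 0% + 0.5% district = 0.5% → $0.11135
Wireless earbuds $100.02: consumer electronics → 6.25% + 0% district = 6.25% → $6.25125
Wireless router $207.94: consumer electronics → 6.25% + 0% district = 6.25% → $12.99625
Smartwatch $343.16: consumer electronics → 6.25% + 0% district = 6.25% → $21.4475
Area rug (5x8) $304.99: household furniture → 7% + 2% district = 9% → $27.4491
Graphic novel $16.86: books → 3.5% + 0% district = 3.5% → $0.5901
Subtotal = $1024.02; unrounded tax = $70.286075 → $70.29; total due = $1094.31

$1094.31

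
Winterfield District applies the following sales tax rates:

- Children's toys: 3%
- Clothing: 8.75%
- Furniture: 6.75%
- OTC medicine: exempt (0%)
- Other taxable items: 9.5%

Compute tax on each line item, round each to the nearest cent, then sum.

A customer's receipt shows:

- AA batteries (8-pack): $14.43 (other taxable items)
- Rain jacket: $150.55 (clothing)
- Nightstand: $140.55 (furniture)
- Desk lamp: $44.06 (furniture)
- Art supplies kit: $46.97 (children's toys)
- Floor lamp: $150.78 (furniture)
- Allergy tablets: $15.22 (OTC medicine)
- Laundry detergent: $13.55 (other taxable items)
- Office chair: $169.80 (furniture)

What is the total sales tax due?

AA batteries (8-pack) $14.43: other taxable items → 9.5% → $1.37
Rain jacket $150.55: clothing → 8.75% → $13.17
Nightstand $140.55: furniture → 6.75% → $9.49
Desk lamp $44.06: furniture → 6.75% → $2.97
Art supplies kit $46.97: children's toys → 3% → $1.41
Floor lamp $150.78: furniture → 6.75% → $10.18
Allergy tablets $15.22: OTC medicine → 0% → $0.00
Laundry detergent $13.55: other taxable items → 9.5% → $1.29
Office chair $169.80: furniture → 6.75% → $11.46
Total tax = $1.37 + $13.17 + $9.49 + $2.97 + $1.41 + $10.18 + $1.29 + $11.46 = $51.34

$51.34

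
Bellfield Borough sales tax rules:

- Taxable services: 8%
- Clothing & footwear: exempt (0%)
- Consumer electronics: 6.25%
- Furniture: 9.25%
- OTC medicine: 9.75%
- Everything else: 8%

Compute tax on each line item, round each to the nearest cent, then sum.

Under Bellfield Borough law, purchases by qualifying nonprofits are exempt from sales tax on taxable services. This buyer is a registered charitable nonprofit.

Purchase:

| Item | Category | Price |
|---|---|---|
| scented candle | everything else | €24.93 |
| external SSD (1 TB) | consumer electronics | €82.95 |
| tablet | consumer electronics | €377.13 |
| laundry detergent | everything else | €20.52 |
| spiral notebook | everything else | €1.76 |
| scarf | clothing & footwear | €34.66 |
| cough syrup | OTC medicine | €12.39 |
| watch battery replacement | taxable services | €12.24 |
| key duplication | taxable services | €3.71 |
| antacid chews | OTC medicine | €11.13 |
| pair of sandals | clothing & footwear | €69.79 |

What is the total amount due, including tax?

€686.03

Scented candle €24.93: everything else → 8% → €1.99
External SSD (1 TB) €82.95: consumer electronics → 6.25% → €5.18
Tablet €377.13: consumer electronics → 6.25% → €23.57
Laundry detergent €20.52: everything else → 8% → €1.64
Spiral notebook €1.76: everything else → 8% → €0.14
Scarf €34.66: clothing & footwear → 0% → €0.00
Cough syrup €12.39: OTC medicine → 9.75% → €1.21
Watch battery replacement €12.24: taxable services, buyer-exempt → 0% → €0.00
Key duplication €3.71: taxable services, buyer-exempt → 0% → €0.00
Antacid chews €11.13: OTC medicine → 9.75% → €1.09
Pair of sandals €69.79: clothing & footwear → 0% → €0.00
Subtotal = €651.21; tax = €34.82; total due = €686.03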